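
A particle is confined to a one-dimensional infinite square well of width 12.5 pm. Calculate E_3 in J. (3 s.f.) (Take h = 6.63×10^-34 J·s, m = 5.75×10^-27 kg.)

For an infinite well E_n = n²h²/(8mL²), so E_1 = h²/(8mL²) = (6.63×10^-34)²/(8·5.75×10^-27·(1.25×10^-11 m)²) = 6.116×10^-20 J.
Then E_3 = 3²·E_1 = 9·6.116×10^-20 J = 5.50×10^-19 J.

E_3 = 5.50×10^-19 J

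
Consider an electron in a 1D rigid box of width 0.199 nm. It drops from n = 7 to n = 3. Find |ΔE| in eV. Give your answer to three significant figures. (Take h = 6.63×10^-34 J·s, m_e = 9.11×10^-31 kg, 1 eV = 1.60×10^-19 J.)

|ΔE| = 381 eV

E_1 = h²/(8m_eL²) = 1.523×10^-18 J.
|ΔE| = |7² − 3²|·E_1 = 40·1.523×10^-18 J = 6.092×10^-17 J = 381 eV.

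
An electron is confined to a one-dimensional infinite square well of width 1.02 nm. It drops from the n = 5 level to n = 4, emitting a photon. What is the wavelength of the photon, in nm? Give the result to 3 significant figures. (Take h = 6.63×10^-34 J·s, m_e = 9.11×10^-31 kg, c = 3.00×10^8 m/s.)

λ = 381 nm

E_1 = h²/(8m_eL²) = 5.797×10^-20 J, so ΔE = (5² − 4²)E_1 = 5.217×10^-19 J.
λ = hc/ΔE = (6.63×10^-34·3.00×10^8)/5.217×10^-19 = 3.81×10^-7 m = 381 nm.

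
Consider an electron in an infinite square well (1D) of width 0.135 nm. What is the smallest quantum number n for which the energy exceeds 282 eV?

E_1 = h²/(8m_eL²) = 3.306×10^-18 J = 20.64 eV.
Need n² > 282/20.64 = 13.66, i.e. n > 3.696.
The smallest integer satisfying this is n = 4.

n = 4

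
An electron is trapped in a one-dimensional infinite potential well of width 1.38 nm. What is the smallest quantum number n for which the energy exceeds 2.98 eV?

E_1 = h²/(8m_eL²) = 3.164×10^-20 J = 0.1975 eV.
Need n² > 2.98/0.1975 = 15.09, i.e. n > 3.885.
The smallest integer satisfying this is n = 4.

n = 4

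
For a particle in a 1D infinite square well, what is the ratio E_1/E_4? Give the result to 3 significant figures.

0.0625

E_n ∝ n², so E_1/E_4 = 1²/4² = 1/16 = 0.0625.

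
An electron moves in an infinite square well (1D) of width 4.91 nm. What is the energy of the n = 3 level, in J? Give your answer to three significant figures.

E_3 = 2.25×10^-20 J

For an infinite well E_n = n²h²/(8m_eL²), so E_1 = h²/(8m_eL²) = (6.626×10^-34)²/(8·9.109×10^-31·(4.91×10^-9 m)²) = 2.499×10^-21 J.
Then E_3 = 3²·E_1 = 9·2.499×10^-21 J = 2.25×10^-20 J.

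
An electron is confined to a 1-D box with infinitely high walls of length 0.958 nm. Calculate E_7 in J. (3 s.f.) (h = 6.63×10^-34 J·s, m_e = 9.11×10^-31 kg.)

E_7 = 3.22×10^-18 J

For an infinite well E_n = n²h²/(8m_eL²), so E_1 = h²/(8m_eL²) = (6.63×10^-34)²/(8·9.11×10^-31·(9.58×10^-10 m)²) = 6.572×10^-20 J.
Then E_7 = 7²·E_1 = 49·6.572×10^-20 J = 3.22×10^-18 J.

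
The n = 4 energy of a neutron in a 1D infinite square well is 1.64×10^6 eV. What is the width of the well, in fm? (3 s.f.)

L = 44.7 fm

From E_n = n²h²/(8m_nL²), L = n·h/√(8m_nE_n).
E_4 = 1.64×10^6 eV = 2.627×10^-13 J, so L = 4·6.626×10^-34/√(8·1.675×10^-27·2.627×10^-13) = 4.47×10^-14 m = 44.7 fm.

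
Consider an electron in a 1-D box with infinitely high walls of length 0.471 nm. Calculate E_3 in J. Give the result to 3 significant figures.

E_3 = 2.44×10^-18 J

For an infinite well E_n = n²h²/(8m_eL²), so E_1 = h²/(8m_eL²) = (6.626×10^-34)²/(8·9.109×10^-31·(4.71×10^-10 m)²) = 2.716×10^-19 J.
Then E_3 = 3²·E_1 = 9·2.716×10^-19 J = 2.44×10^-18 J.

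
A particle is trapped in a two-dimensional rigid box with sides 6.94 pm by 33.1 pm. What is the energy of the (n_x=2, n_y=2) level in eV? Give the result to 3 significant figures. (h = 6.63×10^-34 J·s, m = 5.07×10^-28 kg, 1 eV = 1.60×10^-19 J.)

E = 58.7 eV

For a 2D rectangular well E = (h²/8m)·Σ n_i²/L_i² = (6.63×10^-34)²/(8·5.07×10^-28) · [2²/(6.94 pm)² + 2²/(33.1 pm)²].
Evaluating gives E = 9.396×10^-18 J = 58.7 eV.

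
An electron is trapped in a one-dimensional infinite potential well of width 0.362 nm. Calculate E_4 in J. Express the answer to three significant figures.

E_4 = 7.36×10^-18 J

For an infinite well E_n = n²h²/(8m_eL²), so E_1 = h²/(8m_eL²) = (6.626×10^-34)²/(8·9.109×10^-31·(3.62×10^-10 m)²) = 4.598×10^-19 J.
Then E_4 = 4²·E_1 = 16·4.598×10^-19 J = 7.36×10^-18 J.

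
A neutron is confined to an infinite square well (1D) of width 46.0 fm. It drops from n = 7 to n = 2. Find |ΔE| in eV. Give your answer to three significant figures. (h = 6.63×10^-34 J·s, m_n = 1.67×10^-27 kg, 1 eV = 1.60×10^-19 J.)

|ΔE| = 4.37×10^6 eV

E_1 = h²/(8m_nL²) = 1.555×10^-14 J.
|ΔE| = |7² − 2²|·E_1 = 45·1.555×10^-14 J = 6.998×10^-13 J = 4.37×10^6 eV.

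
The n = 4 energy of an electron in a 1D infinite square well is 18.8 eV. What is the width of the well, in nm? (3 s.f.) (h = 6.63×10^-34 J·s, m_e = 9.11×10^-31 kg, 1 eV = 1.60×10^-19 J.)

From E_n = n²h²/(8m_eL²), L = n·h/√(8m_eE_n).
E_4 = 18.8 eV = 3.008×10^-18 J, so L = 4·6.63×10^-34/√(8·9.11×10^-31·3.008×10^-18) = 5.66×10^-10 m = 0.566 nm.

L = 0.566 nm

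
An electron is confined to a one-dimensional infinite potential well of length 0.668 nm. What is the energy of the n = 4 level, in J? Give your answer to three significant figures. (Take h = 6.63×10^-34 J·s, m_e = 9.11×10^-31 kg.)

E_4 = 2.16×10^-18 J

For an infinite well E_n = n²h²/(8m_eL²), so E_1 = h²/(8m_eL²) = (6.63×10^-34)²/(8·9.11×10^-31·(6.68×10^-10 m)²) = 1.352×10^-19 J.
Then E_4 = 4²·E_1 = 16·1.352×10^-19 J = 2.16×10^-18 J.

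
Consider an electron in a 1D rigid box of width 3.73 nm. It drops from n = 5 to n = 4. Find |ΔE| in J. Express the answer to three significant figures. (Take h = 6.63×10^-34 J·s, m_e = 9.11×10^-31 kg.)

E_1 = h²/(8m_eL²) = 4.335×10^-21 J.
|ΔE| = |5² − 4²|·E_1 = 9·4.335×10^-21 J = 3.90×10^-20 J.

|ΔE| = 3.90×10^-20 J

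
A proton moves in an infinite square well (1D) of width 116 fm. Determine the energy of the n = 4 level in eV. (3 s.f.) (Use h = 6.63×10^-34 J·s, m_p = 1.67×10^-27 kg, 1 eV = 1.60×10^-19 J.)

E_4 = 2.45×10^5 eV

For an infinite well E_n = n²h²/(8m_pL²), so E_1 = h²/(8m_pL²) = (6.63×10^-34)²/(8·1.67×10^-27·(1.16×10^-13 m)²) = 2.445×10^-15 J.
Then E_4 = 4²·E_1 = 16·2.445×10^-15 J = 3.912×10^-14 J.
Converting, E_4 = 3.912×10^-14 J / (1.60×10^-19 J/eV) = 2.45×10^5 eV.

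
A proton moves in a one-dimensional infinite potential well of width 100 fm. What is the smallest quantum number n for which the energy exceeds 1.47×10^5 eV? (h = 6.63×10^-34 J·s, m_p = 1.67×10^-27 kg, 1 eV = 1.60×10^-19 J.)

n = 3

E_1 = h²/(8m_pL²) = 3.290×10^-15 J = 2.056×10^4 eV.
Need n² > 1.47×10^5/2.056×10^4 = 7.150, i.e. n > 2.674.
The smallest integer satisfying this is n = 3.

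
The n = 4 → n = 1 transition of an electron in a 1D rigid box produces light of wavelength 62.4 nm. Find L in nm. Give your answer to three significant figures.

The photon carries ΔE = hc/λ = 6.626×10^-34·2.998×10^8/6.24×10^-8 m = 3.183×10^-18 J.
Since ΔE = (4² − 1²)E_1, E_1 = 2.122×10^-19 J, and L = h/√(8m_eE_1) = 5.33×10^-10 m = 0.533 nm.

L = 0.533 nm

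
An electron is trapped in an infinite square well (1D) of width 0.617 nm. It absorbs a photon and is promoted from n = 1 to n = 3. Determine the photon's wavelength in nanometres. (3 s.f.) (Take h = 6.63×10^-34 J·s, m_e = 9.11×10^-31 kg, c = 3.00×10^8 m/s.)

E_1 = h²/(8m_eL²) = 1.584×10^-19 J, so ΔE = (3² − 1²)E_1 = 1.267×10^-18 J.
λ = hc/ΔE = (6.63×10^-34·3.00×10^8)/1.267×10^-18 = 1.57×10^-7 m = 157 nm.

λ = 157 nm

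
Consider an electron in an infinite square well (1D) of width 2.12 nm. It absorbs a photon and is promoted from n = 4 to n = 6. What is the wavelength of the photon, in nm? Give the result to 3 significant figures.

λ = 741 nm

E_1 = h²/(8m_eL²) = 1.341×10^-20 J, so ΔE = (6² − 4²)E_1 = 2.682×10^-19 J.
λ = hc/ΔE = (6.626×10^-34·2.998×10^8)/2.682×10^-19 = 7.41×10^-7 m = 741 nm.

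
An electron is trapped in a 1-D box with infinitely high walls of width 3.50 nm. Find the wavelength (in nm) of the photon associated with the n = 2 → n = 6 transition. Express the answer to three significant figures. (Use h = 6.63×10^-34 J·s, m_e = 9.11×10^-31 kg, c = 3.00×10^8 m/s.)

λ = 1.26×10^3 nm

E_1 = h²/(8m_eL²) = 4.924×10^-21 J, so ΔE = (6² − 2²)E_1 = 1.576×10^-19 J.
λ = hc/ΔE = (6.63×10^-34·3.00×10^8)/1.576×10^-19 = 1.26×10^-6 m = 1.26×10^3 nm.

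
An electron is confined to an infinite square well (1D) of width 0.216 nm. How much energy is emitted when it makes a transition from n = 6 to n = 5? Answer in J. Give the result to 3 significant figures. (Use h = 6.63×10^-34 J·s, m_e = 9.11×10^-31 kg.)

|ΔE| = 1.42×10^-17 J

E_1 = h²/(8m_eL²) = 1.293×10^-18 J.
|ΔE| = |6² − 5²|·E_1 = 11·1.293×10^-18 J = 1.42×10^-17 J.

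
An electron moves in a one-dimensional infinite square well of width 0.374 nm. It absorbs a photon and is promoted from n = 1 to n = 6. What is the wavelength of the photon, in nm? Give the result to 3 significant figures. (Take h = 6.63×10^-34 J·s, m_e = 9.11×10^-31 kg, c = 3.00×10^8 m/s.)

λ = 13.2 nm

E_1 = h²/(8m_eL²) = 4.312×10^-19 J, so ΔE = (6² − 1²)E_1 = 1.509×10^-17 J.
λ = hc/ΔE = (6.63×10^-34·3.00×10^8)/1.509×10^-17 = 1.32×10^-8 m = 13.2 nm.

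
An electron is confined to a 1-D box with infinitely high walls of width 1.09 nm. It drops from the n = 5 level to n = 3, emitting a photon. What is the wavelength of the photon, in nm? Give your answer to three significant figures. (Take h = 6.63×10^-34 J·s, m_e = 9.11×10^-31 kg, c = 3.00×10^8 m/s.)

λ = 245 nm

E_1 = h²/(8m_eL²) = 5.077×10^-20 J, so ΔE = (5² − 3²)E_1 = 8.123×10^-19 J.
λ = hc/ΔE = (6.63×10^-34·3.00×10^8)/8.123×10^-19 = 2.45×10^-7 m = 245 nm.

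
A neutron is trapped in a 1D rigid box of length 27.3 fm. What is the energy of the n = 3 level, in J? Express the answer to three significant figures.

E_3 = 3.96×10^-13 J

For an infinite well E_n = n²h²/(8m_nL²), so E_1 = h²/(8m_nL²) = (6.626×10^-34)²/(8·1.675×10^-27·(2.73×10^-14 m)²) = 4.396×10^-14 J.
Then E_3 = 3²·E_1 = 9·4.396×10^-14 J = 3.96×10^-13 J.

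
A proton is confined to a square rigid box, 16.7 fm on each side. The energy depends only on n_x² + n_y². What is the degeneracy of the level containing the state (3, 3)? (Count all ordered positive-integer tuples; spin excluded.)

The level has n_x² + n_y² = 18. The ordered positive-integer solutions are (3, 3).
That gives 1 state.

degeneracy = 1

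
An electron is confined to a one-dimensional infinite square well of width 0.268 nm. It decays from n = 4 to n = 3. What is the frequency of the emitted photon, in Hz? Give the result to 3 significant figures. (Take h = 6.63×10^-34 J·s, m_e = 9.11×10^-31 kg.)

E_1 = h²/(8m_eL²) = 8.397×10^-19 J and ΔE = (4² − 3²)E_1 = 5.878×10^-18 J.
f = ΔE/h = 5.878×10^-18/6.63×10^-34 = 8.87×10^15 Hz.

f = 8.87×10^15 Hz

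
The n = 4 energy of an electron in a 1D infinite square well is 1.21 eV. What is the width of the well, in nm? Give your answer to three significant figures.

L = 2.23 nm

From E_n = n²h²/(8m_eL²), L = n·h/√(8m_eE_n).
E_4 = 1.21 eV = 1.938×10^-19 J, so L = 4·6.626×10^-34/√(8·9.109×10^-31·1.938×10^-19) = 2.23×10^-9 m = 2.23 nm.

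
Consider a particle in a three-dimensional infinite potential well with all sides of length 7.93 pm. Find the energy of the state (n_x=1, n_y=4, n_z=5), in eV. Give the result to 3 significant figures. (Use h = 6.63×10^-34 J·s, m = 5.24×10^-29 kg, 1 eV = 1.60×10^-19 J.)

For a 3D rectangular well E = (h²/8m)·Σ n_i²/L_i² = (6.63×10^-34)²/(8·5.24×10^-29) · [1²/(7.93 pm)² + 4²/(7.93 pm)² + 5²/(7.93 pm)²].
Evaluating gives E = 7.003×10^-16 J = 4.38×10^3 eV.

E = 4.38×10^3 eV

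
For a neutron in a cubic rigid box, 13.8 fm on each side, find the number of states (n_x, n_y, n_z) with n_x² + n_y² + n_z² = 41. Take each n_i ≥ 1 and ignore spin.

The level has n_x² + n_y² + n_z² = 41. The ordered positive-integer solutions are (1, 2, 6), (1, 6, 2), (2, 1, 6), (2, 6, 1), (3, 4, 4), (4, 3, 4), (4, 4, 3), (6, 1, 2), (6, 2, 1).
That gives 9 states.

degeneracy = 9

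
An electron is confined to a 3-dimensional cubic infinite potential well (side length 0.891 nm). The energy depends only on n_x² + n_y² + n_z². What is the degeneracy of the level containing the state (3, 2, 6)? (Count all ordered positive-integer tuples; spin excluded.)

degeneracy = 6

The level has n_x² + n_y² + n_z² = 49. The ordered positive-integer solutions are (2, 3, 6), (2, 6, 3), (3, 2, 6), (3, 6, 2), (6, 2, 3), (6, 3, 2).
That gives 6 states.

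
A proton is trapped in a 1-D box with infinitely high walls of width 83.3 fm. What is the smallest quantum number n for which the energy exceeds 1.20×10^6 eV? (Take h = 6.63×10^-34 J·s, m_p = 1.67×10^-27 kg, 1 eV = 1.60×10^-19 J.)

E_1 = h²/(8m_pL²) = 4.742×10^-15 J = 2.964×10^4 eV.
Need n² > 1.20×10^6/2.964×10^4 = 40.49, i.e. n > 6.363.
The smallest integer satisfying this is n = 7.

n = 7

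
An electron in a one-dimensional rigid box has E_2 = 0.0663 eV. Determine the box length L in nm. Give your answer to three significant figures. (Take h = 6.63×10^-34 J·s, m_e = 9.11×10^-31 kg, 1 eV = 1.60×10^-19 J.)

L = 4.77 nm

From E_n = n²h²/(8m_eL²), L = n·h/√(8m_eE_n).
E_2 = 0.0663 eV = 1.061×10^-20 J, so L = 2·6.63×10^-34/√(8·9.11×10^-31·1.061×10^-20) = 4.77×10^-9 m = 4.77 nm.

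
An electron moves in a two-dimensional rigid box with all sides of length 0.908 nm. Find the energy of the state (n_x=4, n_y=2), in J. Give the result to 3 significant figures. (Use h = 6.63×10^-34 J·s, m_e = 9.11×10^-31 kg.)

For a 2D rectangular well E = (h²/8m_e)·Σ n_i²/L_i² = (6.63×10^-34)²/(8·9.11×10^-31) · [4²/(0.908 nm)² + 2²/(0.908 nm)²].
Evaluating gives E = 1.46×10^-18 J.

E = 1.46×10^-18 J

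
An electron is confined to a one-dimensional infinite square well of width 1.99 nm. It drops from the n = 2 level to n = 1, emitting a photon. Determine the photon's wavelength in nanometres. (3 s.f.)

λ = 4.35×10^3 nm

E_1 = h²/(8m_eL²) = 1.521×10^-20 J, so ΔE = (2² − 1²)E_1 = 4.563×10^-20 J.
λ = hc/ΔE = (6.626×10^-34·2.998×10^8)/4.563×10^-20 = 4.35×10^-6 m = 4.35×10^3 nm.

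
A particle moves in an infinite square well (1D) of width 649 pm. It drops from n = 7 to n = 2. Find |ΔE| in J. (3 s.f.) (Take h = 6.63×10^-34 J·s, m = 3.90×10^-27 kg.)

|ΔE| = 1.51×10^-21 J

E_1 = h²/(8mL²) = 3.345×10^-23 J.
|ΔE| = |7² − 2²|·E_1 = 45·3.345×10^-23 J = 1.51×10^-21 J.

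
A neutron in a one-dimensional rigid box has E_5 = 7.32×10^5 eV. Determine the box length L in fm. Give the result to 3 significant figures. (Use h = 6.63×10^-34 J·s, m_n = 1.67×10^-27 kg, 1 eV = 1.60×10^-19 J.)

From E_n = n²h²/(8m_nL²), L = n·h/√(8m_nE_n).
E_5 = 7.32×10^5 eV = 1.171×10^-13 J, so L = 5·6.63×10^-34/√(8·1.67×10^-27·1.171×10^-13) = 8.38×10^-14 m = 83.8 fm.

L = 83.8 fm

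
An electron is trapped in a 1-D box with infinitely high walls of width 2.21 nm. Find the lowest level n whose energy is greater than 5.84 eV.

E_1 = h²/(8m_eL²) = 1.234×10^-20 J = 0.07703 eV.
Need n² > 5.84/0.07703 = 75.81, i.e. n > 8.707.
The smallest integer satisfying this is n = 9.

n = 9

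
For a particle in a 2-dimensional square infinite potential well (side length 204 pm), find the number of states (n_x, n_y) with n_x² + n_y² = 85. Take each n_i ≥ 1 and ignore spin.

degeneracy = 4

The level has n_x² + n_y² = 85. The ordered positive-integer solutions are (2, 9), (6, 7), (7, 6), (9, 2).
That gives 4 states.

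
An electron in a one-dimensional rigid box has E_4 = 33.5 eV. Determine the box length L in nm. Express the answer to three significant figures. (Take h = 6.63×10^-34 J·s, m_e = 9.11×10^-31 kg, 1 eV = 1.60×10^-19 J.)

From E_n = n²h²/(8m_eL²), L = n·h/√(8m_eE_n).
E_4 = 33.5 eV = 5.360×10^-18 J, so L = 4·6.63×10^-34/√(8·9.11×10^-31·5.360×10^-18) = 4.24×10^-10 m = 0.424 nm.

L = 0.424 nm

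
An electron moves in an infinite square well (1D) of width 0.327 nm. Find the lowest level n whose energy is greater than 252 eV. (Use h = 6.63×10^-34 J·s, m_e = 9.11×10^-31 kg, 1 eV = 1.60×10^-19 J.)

n = 9

E_1 = h²/(8m_eL²) = 5.641×10^-19 J = 3.526 eV.
Need n² > 252/3.526 = 71.47, i.e. n > 8.454.
The smallest integer satisfying this is n = 9.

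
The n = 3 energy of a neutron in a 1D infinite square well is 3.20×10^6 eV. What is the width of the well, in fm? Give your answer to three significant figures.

L = 24.0 fm

From E_n = n²h²/(8m_nL²), L = n·h/√(8m_nE_n).
E_3 = 3.20×10^6 eV = 5.126×10^-13 J, so L = 3·6.626×10^-34/√(8·1.675×10^-27·5.126×10^-13) = 2.40×10^-14 m = 24.0 fm.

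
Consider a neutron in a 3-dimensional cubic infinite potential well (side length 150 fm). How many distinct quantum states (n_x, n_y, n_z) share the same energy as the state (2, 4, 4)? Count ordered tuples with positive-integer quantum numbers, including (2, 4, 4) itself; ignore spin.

The level has n_x² + n_y² + n_z² = 36. The ordered positive-integer solutions are (2, 4, 4), (4, 2, 4), (4, 4, 2).
That gives 3 states.

degeneracy = 3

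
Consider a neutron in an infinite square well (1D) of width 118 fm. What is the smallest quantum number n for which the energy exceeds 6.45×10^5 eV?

E_1 = h²/(8m_nL²) = 2.353×10^-15 J = 1.469×10^4 eV.
Need n² > 6.45×10^5/1.469×10^4 = 43.91, i.e. n > 6.626.
The smallest integer satisfying this is n = 7.

n = 7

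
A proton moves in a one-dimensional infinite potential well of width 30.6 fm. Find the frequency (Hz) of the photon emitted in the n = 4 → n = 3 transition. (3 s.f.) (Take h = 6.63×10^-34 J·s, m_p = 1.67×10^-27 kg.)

f = 3.71×10^20 Hz

E_1 = h²/(8m_pL²) = 3.514×10^-14 J and ΔE = (4² − 3²)E_1 = 2.460×10^-13 J.
f = ΔE/h = 2.460×10^-13/6.63×10^-34 = 3.71×10^20 Hz.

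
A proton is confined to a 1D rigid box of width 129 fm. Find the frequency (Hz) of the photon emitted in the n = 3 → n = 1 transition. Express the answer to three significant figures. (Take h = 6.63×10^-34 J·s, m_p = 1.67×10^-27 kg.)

E_1 = h²/(8m_pL²) = 1.977×10^-15 J and ΔE = (3² − 1²)E_1 = 1.582×10^-14 J.
f = ΔE/h = 1.582×10^-14/6.63×10^-34 = 2.39×10^19 Hz.

f = 2.39×10^19 Hz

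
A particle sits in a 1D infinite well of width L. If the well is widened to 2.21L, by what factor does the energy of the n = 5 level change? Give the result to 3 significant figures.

E_n ∝ 1/L², so the energy scales by 1/2.21² = 0.205.

0.205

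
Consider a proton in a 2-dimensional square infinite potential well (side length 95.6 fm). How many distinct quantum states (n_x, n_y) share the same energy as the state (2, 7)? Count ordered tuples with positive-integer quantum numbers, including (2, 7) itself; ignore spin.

The level has n_x² + n_y² = 53. The ordered positive-integer solutions are (2, 7), (7, 2).
That gives 2 states.

degeneracy = 2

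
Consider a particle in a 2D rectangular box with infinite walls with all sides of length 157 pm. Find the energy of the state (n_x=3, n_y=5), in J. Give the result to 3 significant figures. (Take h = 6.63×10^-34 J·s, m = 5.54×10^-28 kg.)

For a 2D rectangular well E = (h²/8m)·Σ n_i²/L_i² = (6.63×10^-34)²/(8·5.54×10^-28) · [3²/(157 pm)² + 5²/(157 pm)²].
Evaluating gives E = 1.37×10^-19 J.

E = 1.37×10^-19 J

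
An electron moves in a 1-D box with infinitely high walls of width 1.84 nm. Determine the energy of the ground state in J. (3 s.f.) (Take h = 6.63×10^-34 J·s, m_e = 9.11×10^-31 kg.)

E_1 = 1.78×10^-20 J

For an infinite well E_n = n²h²/(8m_eL²), so E_1 = h²/(8m_eL²) = (6.63×10^-34)²/(8·9.11×10^-31·(1.84×10^-9 m)²) = 1.781×10^-20 J.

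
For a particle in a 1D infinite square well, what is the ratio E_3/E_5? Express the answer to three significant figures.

E_n ∝ n², so E_3/E_5 = 3²/5² = 9/25 = 0.360.

0.360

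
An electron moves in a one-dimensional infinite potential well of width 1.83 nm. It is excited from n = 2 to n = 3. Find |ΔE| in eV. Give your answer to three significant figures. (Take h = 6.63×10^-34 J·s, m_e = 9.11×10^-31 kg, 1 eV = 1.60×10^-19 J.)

E_1 = h²/(8m_eL²) = 1.801×10^-20 J.
|ΔE| = |2² − 3²|·E_1 = 5·1.801×10^-20 J = 9.005×10^-20 J = 0.563 eV.

|ΔE| = 0.563 eV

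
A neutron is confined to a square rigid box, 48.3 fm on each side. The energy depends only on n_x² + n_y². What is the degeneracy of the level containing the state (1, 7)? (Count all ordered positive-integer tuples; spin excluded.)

The level has n_x² + n_y² = 50. The ordered positive-integer solutions are (1, 7), (5, 5), (7, 1).
That gives 3 states.

degeneracy = 3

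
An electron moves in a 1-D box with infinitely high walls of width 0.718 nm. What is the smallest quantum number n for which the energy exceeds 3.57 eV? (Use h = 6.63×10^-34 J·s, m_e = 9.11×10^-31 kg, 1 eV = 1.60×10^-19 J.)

E_1 = h²/(8m_eL²) = 1.170×10^-19 J = 0.7313 eV.
Need n² > 3.57/0.7313 = 4.882, i.e. n > 2.210.
The smallest integer satisfying this is n = 3.

n = 3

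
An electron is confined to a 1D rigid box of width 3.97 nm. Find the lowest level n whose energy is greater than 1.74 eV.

E_1 = h²/(8m_eL²) = 3.823×10^-21 J = 0.02386 eV.
Need n² > 1.74/0.02386 = 72.93, i.e. n > 8.540.
The smallest integer satisfying this is n = 9.

n = 9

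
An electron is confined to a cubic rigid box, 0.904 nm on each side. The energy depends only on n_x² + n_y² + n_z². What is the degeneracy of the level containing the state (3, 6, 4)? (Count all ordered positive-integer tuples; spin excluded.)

degeneracy = 6

The level has n_x² + n_y² + n_z² = 61. The ordered positive-integer solutions are (3, 4, 6), (3, 6, 4), (4, 3, 6), (4, 6, 3), (6, 3, 4), (6, 4, 3).
That gives 6 states.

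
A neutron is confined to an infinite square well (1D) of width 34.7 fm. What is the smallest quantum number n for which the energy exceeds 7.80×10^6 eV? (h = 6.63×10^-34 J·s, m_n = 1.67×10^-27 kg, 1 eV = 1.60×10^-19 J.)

n = 7

E_1 = h²/(8m_nL²) = 2.733×10^-14 J = 1.708×10^5 eV.
Need n² > 7.80×10^6/1.708×10^5 = 45.67, i.e. n > 6.758.
The smallest integer satisfying this is n = 7.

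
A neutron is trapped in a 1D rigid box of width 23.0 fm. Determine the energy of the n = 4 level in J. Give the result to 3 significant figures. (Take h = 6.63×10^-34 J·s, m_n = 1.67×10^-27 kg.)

E_4 = 9.95×10^-13 J

For an infinite well E_n = n²h²/(8m_nL²), so E_1 = h²/(8m_nL²) = (6.63×10^-34)²/(8·1.67×10^-27·(2.30×10^-14 m)²) = 6.220×10^-14 J.
Then E_4 = 4²·E_1 = 16·6.220×10^-14 J = 9.95×10^-13 J.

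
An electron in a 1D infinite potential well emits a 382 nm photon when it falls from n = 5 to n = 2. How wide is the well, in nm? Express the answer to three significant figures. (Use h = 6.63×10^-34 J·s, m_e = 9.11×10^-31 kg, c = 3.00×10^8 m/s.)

The photon carries ΔE = hc/λ = 6.63×10^-34·3.00×10^8/3.82×10^-7 m = 5.207×10^-19 J.
Since ΔE = (5² − 2²)E_1, E_1 = 2.480×10^-20 J, and L = h/√(8m_eE_1) = 1.56×10^-9 m = 1.56 nm.

L = 1.56 nm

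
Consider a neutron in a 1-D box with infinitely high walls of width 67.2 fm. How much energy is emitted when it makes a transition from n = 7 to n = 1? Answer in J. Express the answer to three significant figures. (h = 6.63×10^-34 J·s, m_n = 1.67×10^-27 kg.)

E_1 = h²/(8m_nL²) = 7.286×10^-15 J.
|ΔE| = |7² − 1²|·E_1 = 48·7.286×10^-15 J = 3.50×10^-13 J.

|ΔE| = 3.50×10^-13 J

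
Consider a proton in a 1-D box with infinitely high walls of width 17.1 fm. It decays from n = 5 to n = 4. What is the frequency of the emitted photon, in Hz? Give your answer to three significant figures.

E_1 = h²/(8m_pL²) = 1.122×10^-13 J and ΔE = (5² − 4²)E_1 = 1.010×10^-12 J.
f = ΔE/h = 1.010×10^-12/6.626×10^-34 = 1.52×10^21 Hz.

f = 1.52×10^21 Hz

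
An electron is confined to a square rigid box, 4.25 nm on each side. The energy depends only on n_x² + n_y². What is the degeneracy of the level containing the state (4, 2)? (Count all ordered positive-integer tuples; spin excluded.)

degeneracy = 2

The level has n_x² + n_y² = 20. The ordered positive-integer solutions are (2, 4), (4, 2).
That gives 2 states.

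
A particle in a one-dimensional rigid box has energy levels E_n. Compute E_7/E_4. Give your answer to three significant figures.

E_n ∝ n², so E_7/E_4 = 7²/4² = 49/16 = 3.06.

3.06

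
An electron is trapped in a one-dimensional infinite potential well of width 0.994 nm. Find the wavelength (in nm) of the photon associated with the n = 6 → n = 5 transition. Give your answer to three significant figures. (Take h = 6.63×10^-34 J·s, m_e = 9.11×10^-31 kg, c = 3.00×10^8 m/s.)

E_1 = h²/(8m_eL²) = 6.104×10^-20 J, so ΔE = (6² − 5²)E_1 = 6.714×10^-19 J.
λ = hc/ΔE = (6.63×10^-34·3.00×10^8)/6.714×10^-19 = 2.96×10^-7 m = 296 nm.

λ = 296 nm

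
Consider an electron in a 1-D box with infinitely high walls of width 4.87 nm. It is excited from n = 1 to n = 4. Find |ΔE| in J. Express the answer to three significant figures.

E_1 = h²/(8m_eL²) = 2.540×10^-21 J.
|ΔE| = |1² − 4²|·E_1 = 15·2.540×10^-21 J = 3.81×10^-20 J.

|ΔE| = 3.81×10^-20 J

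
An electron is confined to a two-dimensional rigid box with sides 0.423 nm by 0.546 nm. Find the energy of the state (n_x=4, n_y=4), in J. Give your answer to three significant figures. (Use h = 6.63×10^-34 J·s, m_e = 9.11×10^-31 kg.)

E = 8.63×10^-18 J

For a 2D rectangular well E = (h²/8m_e)·Σ n_i²/L_i² = (6.63×10^-34)²/(8·9.11×10^-31) · [4²/(0.423 nm)² + 4²/(0.546 nm)²].
Evaluating gives E = 8.63×10^-18 J.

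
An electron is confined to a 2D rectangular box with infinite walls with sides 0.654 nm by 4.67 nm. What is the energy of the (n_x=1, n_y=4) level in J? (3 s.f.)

For a 2D rectangular well E = (h²/8m_e)·Σ n_i²/L_i² = (6.626×10^-34)²/(8·9.109×10^-31) · [1²/(0.654 nm)² + 4²/(4.67 nm)²].
Evaluating gives E = 1.85×10^-19 J.

E = 1.85×10^-19 J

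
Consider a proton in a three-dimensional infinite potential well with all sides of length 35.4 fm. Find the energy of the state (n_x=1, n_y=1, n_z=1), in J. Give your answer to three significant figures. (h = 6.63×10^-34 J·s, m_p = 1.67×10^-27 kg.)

For a 3D rectangular well E = (h²/8m_p)·Σ n_i²/L_i² = (6.63×10^-34)²/(8·1.67×10^-27) · [1²/(35.4 fm)² + 1²/(35.4 fm)² + 1²/(35.4 fm)²].
Evaluating gives E = 7.88×10^-14 J.

E = 7.88×10^-14 J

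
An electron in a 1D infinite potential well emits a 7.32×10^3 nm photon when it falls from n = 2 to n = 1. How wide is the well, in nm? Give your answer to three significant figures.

L = 2.58 nm

The photon carries ΔE = hc/λ = 6.626×10^-34·2.998×10^8/7.32×10^-6 m = 2.714×10^-20 J.
Since ΔE = (2² − 1²)E_1, E_1 = 9.047×10^-21 J, and L = h/√(8m_eE_1) = 2.58×10^-9 m = 2.58 nm.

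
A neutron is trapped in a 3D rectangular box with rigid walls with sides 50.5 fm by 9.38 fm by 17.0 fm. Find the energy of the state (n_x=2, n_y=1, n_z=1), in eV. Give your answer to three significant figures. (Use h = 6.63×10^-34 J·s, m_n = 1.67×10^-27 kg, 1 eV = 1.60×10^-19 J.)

For a 3D rectangular well E = (h²/8m_n)·Σ n_i²/L_i² = (6.63×10^-34)²/(8·1.67×10^-27) · [2²/(50.5 fm)² + 1²/(9.38 fm)² + 1²/(17.0 fm)²].
Evaluating gives E = 5.394×10^-13 J = 3.37×10^6 eV.

E = 3.37×10^6 eV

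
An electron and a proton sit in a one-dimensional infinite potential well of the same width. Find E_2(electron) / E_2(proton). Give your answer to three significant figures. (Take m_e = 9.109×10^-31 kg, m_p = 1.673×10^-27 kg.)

1.84×10^3

E_n ∝ 1/m at fixed n and L, so the ratio is m_p/m_e = 1.673×10^-27/9.109×10^-31 = 1.84×10^3.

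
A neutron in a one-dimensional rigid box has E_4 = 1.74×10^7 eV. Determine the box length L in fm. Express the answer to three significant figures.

L = 13.7 fm

From E_n = n²h²/(8m_nL²), L = n·h/√(8m_nE_n).
E_4 = 1.74×10^7 eV = 2.787×10^-12 J, so L = 4·6.626×10^-34/√(8·1.675×10^-27·2.787×10^-12) = 1.37×10^-14 m = 13.7 fm.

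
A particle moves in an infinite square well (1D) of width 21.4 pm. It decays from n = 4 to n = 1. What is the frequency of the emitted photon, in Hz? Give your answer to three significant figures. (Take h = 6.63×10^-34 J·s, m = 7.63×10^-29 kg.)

E_1 = h²/(8mL²) = 1.572×10^-18 J and ΔE = (4² − 1²)E_1 = 2.358×10^-17 J.
f = ΔE/h = 2.358×10^-17/6.63×10^-34 = 3.56×10^16 Hz.

f = 3.56×10^16 Hz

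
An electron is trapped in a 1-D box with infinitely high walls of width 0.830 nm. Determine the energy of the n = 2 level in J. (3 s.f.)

E_2 = 3.50×10^-19 J

For an infinite well E_n = n²h²/(8m_eL²), so E_1 = h²/(8m_eL²) = (6.626×10^-34)²/(8·9.109×10^-31·(8.30×10^-10 m)²) = 8.746×10^-20 J.
Then E_2 = 2²·E_1 = 4·8.746×10^-20 J = 3.50×10^-19 J.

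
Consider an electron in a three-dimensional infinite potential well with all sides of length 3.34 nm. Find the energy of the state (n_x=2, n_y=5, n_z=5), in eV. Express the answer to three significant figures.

E = 1.82 eV

For a 3D rectangular well E = (h²/8m_e)·Σ n_i²/L_i² = (6.626×10^-34)²/(8·9.109×10^-31) · [2²/(3.34 nm)² + 5²/(3.34 nm)² + 5²/(3.34 nm)²].
Evaluating gives E = 2.916×10^-19 J = 1.82 eV.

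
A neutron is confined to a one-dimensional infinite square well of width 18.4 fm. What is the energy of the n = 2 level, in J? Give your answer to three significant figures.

For an infinite well E_n = n²h²/(8m_nL²), so E_1 = h²/(8m_nL²) = (6.626×10^-34)²/(8·1.675×10^-27·(1.84×10^-14 m)²) = 9.677×10^-14 J.
Then E_2 = 2²·E_1 = 4·9.677×10^-14 J = 3.87×10^-13 J.

E_2 = 3.87×10^-13 J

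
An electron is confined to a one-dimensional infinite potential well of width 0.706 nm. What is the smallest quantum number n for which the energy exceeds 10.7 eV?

E_1 = h²/(8m_eL²) = 1.209×10^-19 J = 0.7547 eV.
Need n² > 10.7/0.7547 = 14.18, i.e. n > 3.766.
The smallest integer satisfying this is n = 4.

n = 4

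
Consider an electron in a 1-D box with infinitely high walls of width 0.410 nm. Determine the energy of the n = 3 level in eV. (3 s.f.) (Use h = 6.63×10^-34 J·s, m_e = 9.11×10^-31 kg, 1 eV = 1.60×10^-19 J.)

E_3 = 20.2 eV

For an infinite well E_n = n²h²/(8m_eL²), so E_1 = h²/(8m_eL²) = (6.63×10^-34)²/(8·9.11×10^-31·(4.10×10^-10 m)²) = 3.588×10^-19 J.
Then E_3 = 3²·E_1 = 9·3.588×10^-19 J = 3.229×10^-18 J.
Converting, E_3 = 3.229×10^-18 J / (1.60×10^-19 J/eV) = 20.2 eV.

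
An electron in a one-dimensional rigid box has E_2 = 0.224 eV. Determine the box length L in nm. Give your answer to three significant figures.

From E_n = n²h²/(8m_eL²), L = n·h/√(8m_eE_n).
E_2 = 0.224 eV = 3.588×10^-20 J, so L = 2·6.626×10^-34/√(8·9.109×10^-31·3.588×10^-20) = 2.59×10^-9 m = 2.59 nm.

L = 2.59 nm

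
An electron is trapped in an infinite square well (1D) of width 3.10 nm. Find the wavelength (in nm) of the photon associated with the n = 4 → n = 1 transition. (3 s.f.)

E_1 = h²/(8m_eL²) = 6.269×10^-21 J, so ΔE = (4² − 1²)E_1 = 9.404×10^-20 J.
λ = hc/ΔE = (6.626×10^-34·2.998×10^8)/9.404×10^-20 = 2.11×10^-6 m = 2.11×10^3 nm.

λ = 2.11×10^3 nm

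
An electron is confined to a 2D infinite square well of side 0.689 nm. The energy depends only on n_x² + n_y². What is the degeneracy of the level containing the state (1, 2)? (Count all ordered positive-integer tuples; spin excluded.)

degeneracy = 2

The level has n_x² + n_y² = 5. The ordered positive-integer solutions are (1, 2), (2, 1).
That gives 2 states.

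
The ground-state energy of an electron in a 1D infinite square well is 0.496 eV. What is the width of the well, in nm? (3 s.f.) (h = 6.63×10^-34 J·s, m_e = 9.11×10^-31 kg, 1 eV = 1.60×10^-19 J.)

From E_n = n²h²/(8m_eL²), L = n·h/√(8m_eE_n).
E_1 = 0.496 eV = 7.936×10^-20 J, so L = 1·6.63×10^-34/√(8·9.11×10^-31·7.936×10^-20) = 8.72×10^-10 m = 0.872 nm.

L = 0.872 nm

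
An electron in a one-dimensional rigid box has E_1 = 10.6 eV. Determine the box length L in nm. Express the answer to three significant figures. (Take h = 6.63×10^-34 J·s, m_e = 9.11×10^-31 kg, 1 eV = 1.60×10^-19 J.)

L = 0.189 nm

From E_n = n²h²/(8m_eL²), L = n·h/√(8m_eE_n).
E_1 = 10.6 eV = 1.696×10^-18 J, so L = 1·6.63×10^-34/√(8·9.11×10^-31·1.696×10^-18) = 1.89×10^-10 m = 0.189 nm.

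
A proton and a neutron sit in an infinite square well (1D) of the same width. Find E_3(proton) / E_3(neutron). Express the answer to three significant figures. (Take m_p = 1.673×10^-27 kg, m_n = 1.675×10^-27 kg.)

E_n ∝ 1/m at fixed n and L, so the ratio is m_n/m_p = 1.675×10^-27/1.673×10^-27 = 1.00.

1.00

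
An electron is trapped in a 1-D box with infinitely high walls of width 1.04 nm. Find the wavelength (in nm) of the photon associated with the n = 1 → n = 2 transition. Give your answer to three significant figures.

λ = 1.19×10^3 nm

E_1 = h²/(8m_eL²) = 5.570×10^-20 J, so ΔE = (2² − 1²)E_1 = 1.671×10^-19 J.
λ = hc/ΔE = (6.626×10^-34·2.998×10^8)/1.671×10^-19 = 1.19×10^-6 m = 1.19×10^3 nm.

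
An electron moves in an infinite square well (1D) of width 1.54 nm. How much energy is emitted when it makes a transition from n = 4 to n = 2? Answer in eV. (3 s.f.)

E_1 = h²/(8m_eL²) = 2.540×10^-20 J.
|ΔE| = |4² − 2²|·E_1 = 12·2.540×10^-20 J = 3.048×10^-19 J = 1.90 eV.

|ΔE| = 1.90 eV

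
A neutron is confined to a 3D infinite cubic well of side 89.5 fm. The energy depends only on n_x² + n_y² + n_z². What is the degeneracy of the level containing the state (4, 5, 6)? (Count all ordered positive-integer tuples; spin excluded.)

degeneracy = 12

The level has n_x² + n_y² + n_z² = 77. The ordered positive-integer solutions are (2, 3, 8), (2, 8, 3), (3, 2, 8), (3, 8, 2), (4, 5, 6), (4, 6, 5), (5, 4, 6), (5, 6, 4), (6, 4, 5), (6, 5, 4), (8, 2, 3), (8, 3, 2).
That gives 12 states.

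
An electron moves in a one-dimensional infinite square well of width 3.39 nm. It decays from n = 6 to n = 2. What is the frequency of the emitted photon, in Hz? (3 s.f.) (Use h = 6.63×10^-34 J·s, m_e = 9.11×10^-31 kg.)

E_1 = h²/(8m_eL²) = 5.248×10^-21 J and ΔE = (6² − 2²)E_1 = 1.679×10^-19 J.
f = ΔE/h = 1.679×10^-19/6.63×10^-34 = 2.53×10^14 Hz.

f = 2.53×10^14 Hz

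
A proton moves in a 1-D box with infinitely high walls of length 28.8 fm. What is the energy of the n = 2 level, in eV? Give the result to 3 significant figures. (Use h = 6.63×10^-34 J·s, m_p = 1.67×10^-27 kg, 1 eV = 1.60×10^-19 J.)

E_2 = 9.92×10^5 eV

For an infinite well E_n = n²h²/(8m_pL²), so E_1 = h²/(8m_pL²) = (6.63×10^-34)²/(8·1.67×10^-27·(2.88×10^-14 m)²) = 3.967×10^-14 J.
Then E_2 = 2²·E_1 = 4·3.967×10^-14 J = 1.587×10^-13 J.
Converting, E_2 = 1.587×10^-13 J / (1.60×10^-19 J/eV) = 9.92×10^5 eV.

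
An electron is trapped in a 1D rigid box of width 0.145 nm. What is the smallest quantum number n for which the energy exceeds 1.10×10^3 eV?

n = 8

E_1 = h²/(8m_eL²) = 2.866×10^-18 J = 17.89 eV.
Need n² > 1.10×10^3/17.89 = 61.49, i.e. n > 7.842.
The smallest integer satisfying this is n = 8.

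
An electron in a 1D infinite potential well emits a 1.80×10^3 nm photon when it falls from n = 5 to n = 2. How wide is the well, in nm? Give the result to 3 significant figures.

The photon carries ΔE = hc/λ = 6.626×10^-34·2.998×10^8/1.80×10^-6 m = 1.104×10^-19 J.
Since ΔE = (5² − 2²)E_1, E_1 = 5.257×10^-21 J, and L = h/√(8m_eE_1) = 3.39×10^-9 m = 3.39 nm.

L = 3.39 nm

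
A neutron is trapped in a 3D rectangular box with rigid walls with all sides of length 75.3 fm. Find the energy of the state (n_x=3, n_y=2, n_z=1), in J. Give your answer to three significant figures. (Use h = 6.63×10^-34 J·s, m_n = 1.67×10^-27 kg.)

E = 8.12×10^-14 J

For a 3D rectangular well E = (h²/8m_n)·Σ n_i²/L_i² = (6.63×10^-34)²/(8·1.67×10^-27) · [3²/(75.3 fm)² + 2²/(75.3 fm)² + 1²/(75.3 fm)²].
Evaluating gives E = 8.12×10^-14 J.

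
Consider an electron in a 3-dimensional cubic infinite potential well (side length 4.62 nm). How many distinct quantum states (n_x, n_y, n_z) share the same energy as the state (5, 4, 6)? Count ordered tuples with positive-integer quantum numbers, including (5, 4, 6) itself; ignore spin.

The level has n_x² + n_y² + n_z² = 77. The ordered positive-integer solutions are (2, 3, 8), (2, 8, 3), (3, 2, 8), (3, 8, 2), (4, 5, 6), (4, 6, 5), (5, 4, 6), (5, 6, 4), (6, 4, 5), (6, 5, 4), (8, 2, 3), (8, 3, 2).
That gives 12 states.

degeneracy = 12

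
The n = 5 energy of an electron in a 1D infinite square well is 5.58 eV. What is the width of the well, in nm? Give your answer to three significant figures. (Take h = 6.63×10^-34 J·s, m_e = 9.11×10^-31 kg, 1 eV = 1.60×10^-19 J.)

L = 1.30 nm

From E_n = n²h²/(8m_eL²), L = n·h/√(8m_eE_n).
E_5 = 5.58 eV = 8.928×10^-19 J, so L = 5·6.63×10^-34/√(8·9.11×10^-31·8.928×10^-19) = 1.30×10^-9 m = 1.30 nm.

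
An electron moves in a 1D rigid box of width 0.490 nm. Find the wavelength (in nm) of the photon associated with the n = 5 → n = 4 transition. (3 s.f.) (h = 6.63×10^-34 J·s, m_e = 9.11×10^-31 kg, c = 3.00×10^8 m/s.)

λ = 88.0 nm

E_1 = h²/(8m_eL²) = 2.512×10^-19 J, so ΔE = (5² − 4²)E_1 = 2.261×10^-18 J.
λ = hc/ΔE = (6.63×10^-34·3.00×10^8)/2.261×10^-18 = 8.80×10^-8 m = 88.0 nm.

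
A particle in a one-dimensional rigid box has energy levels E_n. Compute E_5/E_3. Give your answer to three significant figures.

2.78

E_n ∝ n², so E_5/E_3 = 5²/3² = 25/9 = 2.78.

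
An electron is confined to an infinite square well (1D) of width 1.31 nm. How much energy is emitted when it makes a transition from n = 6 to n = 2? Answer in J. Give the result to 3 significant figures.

E_1 = h²/(8m_eL²) = 3.511×10^-20 J.
|ΔE| = |6² − 2²|·E_1 = 32·3.511×10^-20 J = 1.12×10^-18 J.

|ΔE| = 1.12×10^-18 J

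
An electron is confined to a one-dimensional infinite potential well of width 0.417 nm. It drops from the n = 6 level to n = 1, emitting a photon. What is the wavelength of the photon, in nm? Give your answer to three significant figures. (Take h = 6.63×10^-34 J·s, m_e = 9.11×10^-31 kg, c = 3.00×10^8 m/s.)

λ = 16.4 nm

E_1 = h²/(8m_eL²) = 3.469×10^-19 J, so ΔE = (6² − 1²)E_1 = 1.214×10^-17 J.
λ = hc/ΔE = (6.63×10^-34·3.00×10^8)/1.214×10^-17 = 1.64×10^-8 m = 16.4 nm.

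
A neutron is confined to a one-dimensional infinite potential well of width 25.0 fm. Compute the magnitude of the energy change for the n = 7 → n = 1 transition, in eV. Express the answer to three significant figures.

|ΔE| = 1.57×10^7 eV

E_1 = h²/(8m_nL²) = 5.242×10^-14 J.
|ΔE| = |7² − 1²|·E_1 = 48·5.242×10^-14 J = 2.516×10^-12 J = 1.57×10^7 eV.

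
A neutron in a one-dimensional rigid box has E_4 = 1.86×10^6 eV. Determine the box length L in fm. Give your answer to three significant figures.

L = 41.9 fm

From E_n = n²h²/(8m_nL²), L = n·h/√(8m_nE_n).
E_4 = 1.86×10^6 eV = 2.980×10^-13 J, so L = 4·6.626×10^-34/√(8·1.675×10^-27·2.980×10^-13) = 4.19×10^-14 m = 41.9 fm.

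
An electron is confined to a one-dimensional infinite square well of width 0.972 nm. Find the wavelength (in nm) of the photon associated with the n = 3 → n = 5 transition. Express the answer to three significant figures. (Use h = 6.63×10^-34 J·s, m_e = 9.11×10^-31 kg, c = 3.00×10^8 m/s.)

λ = 195 nm

E_1 = h²/(8m_eL²) = 6.384×10^-20 J, so ΔE = (5² − 3²)E_1 = 1.021×10^-18 J.
λ = hc/ΔE = (6.63×10^-34·3.00×10^8)/1.021×10^-18 = 1.95×10^-7 m = 195 nm.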